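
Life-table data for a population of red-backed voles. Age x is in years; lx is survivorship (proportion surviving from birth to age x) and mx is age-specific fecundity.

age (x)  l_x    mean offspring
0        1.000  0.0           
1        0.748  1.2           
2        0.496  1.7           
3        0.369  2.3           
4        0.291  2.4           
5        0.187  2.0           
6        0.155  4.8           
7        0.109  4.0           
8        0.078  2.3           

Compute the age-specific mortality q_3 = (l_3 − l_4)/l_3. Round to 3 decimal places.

q_3 = (l_3 − l_4) / l_3 = (0.369 − 0.291) / 0.369
     = 0.078 / 0.369 = 0.211382… → 0.211

0.211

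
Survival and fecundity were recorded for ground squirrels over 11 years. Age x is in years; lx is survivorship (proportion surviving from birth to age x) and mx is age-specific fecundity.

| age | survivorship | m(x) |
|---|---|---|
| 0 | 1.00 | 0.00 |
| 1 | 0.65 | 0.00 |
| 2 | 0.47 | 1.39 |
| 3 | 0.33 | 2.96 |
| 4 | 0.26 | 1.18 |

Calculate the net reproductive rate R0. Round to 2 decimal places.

lx·mx by age: 0, 0, 0.6533, 0.9768, 0.3068
R0 = Σ lx·mx = 1.9369 → 1.94

1.94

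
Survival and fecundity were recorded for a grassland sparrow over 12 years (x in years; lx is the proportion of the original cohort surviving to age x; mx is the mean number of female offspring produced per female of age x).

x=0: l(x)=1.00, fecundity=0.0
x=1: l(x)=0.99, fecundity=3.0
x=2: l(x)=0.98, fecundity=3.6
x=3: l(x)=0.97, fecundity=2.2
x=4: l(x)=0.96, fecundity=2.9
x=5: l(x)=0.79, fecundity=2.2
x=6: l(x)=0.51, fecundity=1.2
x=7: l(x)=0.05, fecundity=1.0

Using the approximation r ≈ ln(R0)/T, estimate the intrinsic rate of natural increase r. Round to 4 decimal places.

0.9007

R0 = Σ lx·mx = 0 + 2.97 + 3.528 + 2.134 + 2.784 + 1.738 + 0.612 + 0.05 = 13.816
Σ x·lx·mx = 40.276; T = 40.276/13.816 = 2.91517…
r ≈ ln(R0)/T = ln(13.816)/2.91517… = 0.900746… → 0.9007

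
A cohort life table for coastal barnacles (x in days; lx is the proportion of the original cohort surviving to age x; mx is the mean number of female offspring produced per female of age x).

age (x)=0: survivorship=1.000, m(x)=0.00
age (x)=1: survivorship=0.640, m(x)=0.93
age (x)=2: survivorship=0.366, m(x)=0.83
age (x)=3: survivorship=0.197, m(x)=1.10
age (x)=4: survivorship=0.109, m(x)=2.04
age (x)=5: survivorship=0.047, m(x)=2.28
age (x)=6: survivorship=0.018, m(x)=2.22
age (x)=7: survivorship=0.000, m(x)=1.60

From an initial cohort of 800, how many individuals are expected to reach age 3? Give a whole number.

Expected survivors = N0 · l_3 = 800 × 0.197 = 157.6 → 158

158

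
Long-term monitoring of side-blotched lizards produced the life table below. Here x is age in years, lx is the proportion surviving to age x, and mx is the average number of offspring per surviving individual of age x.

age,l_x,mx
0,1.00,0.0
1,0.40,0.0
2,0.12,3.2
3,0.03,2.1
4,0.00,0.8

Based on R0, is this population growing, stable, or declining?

declining

R0 = Σ lx·mx = 0 + 0 + 0.384 + 0.063 + 0 = 0.447
R0 < 1, so the population is declining.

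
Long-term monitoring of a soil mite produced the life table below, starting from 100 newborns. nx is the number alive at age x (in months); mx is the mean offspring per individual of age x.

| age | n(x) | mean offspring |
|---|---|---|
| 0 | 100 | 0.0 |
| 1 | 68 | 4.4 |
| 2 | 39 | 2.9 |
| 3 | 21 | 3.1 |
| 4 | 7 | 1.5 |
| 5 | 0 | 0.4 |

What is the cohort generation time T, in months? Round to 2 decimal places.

lx = nx/n0 = nx/100: 1, 0.68, 0.39, 0.21, 0.07, 0
lx·mx: 0, 2.992, 1.131, 0.651, 0.105, 0 → R0 = 4.879
x·lx·mx: 0, 2.992, 2.262, 1.953, 0.42, 0 → Σ = 7.627
T = 7.627 / 4.879 = 1.56323… → 1.56

1.56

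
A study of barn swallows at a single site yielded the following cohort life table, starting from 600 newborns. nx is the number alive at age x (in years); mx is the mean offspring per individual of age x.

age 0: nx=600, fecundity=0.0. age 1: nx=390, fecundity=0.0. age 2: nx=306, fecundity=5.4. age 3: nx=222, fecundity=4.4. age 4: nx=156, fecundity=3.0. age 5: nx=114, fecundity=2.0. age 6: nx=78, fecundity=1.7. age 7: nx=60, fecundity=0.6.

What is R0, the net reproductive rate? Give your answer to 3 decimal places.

lx = nx/n0 = nx/600: 1, 0.65, 0.51, 0.37, 0.26, 0.19, 0.13, 0.1
lx·mx by age: 0, 0, 2.754, 1.628, 0.78, 0.38, 0.221, 0.06
R0 = Σ lx·mx = 5.823 → 5.823

5.823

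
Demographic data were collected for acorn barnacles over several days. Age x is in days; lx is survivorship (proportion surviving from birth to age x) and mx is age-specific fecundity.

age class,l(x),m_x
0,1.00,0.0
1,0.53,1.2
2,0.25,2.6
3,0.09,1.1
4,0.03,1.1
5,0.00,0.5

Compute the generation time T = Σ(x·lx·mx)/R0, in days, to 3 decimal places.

1.668

lx·mx: 0, 0.636, 0.65, 0.099, 0.033, 0 → R0 = 1.418
x·lx·mx: 0, 0.636, 1.3, 0.297, 0.132, 0 → Σ = 2.365
T = 2.365 / 1.418 = 1.667842… → 1.668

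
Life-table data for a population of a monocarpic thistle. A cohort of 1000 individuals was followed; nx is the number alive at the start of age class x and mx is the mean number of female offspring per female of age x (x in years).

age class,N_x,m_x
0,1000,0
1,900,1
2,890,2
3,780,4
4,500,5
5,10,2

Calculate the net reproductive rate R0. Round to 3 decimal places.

8.320

lx = nx/n0 = nx/1000: 1, 0.9, 0.89, 0.78, 0.5, 0.01
lx·mx by age: 0, 0.9, 1.78, 3.12, 2.5, 0.02
R0 = Σ lx·mx = 8.32 → 8.320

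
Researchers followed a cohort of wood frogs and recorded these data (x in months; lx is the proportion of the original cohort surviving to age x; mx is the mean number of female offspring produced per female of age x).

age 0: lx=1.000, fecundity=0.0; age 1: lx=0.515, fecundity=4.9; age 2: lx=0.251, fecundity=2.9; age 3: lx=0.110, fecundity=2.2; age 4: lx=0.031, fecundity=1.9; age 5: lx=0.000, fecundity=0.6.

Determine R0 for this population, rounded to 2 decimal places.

lx·mx by age: 0, 2.5235, 0.7279, 0.242, 0.0589, 0
R0 = Σ lx·mx = 3.5523 → 3.55

3.55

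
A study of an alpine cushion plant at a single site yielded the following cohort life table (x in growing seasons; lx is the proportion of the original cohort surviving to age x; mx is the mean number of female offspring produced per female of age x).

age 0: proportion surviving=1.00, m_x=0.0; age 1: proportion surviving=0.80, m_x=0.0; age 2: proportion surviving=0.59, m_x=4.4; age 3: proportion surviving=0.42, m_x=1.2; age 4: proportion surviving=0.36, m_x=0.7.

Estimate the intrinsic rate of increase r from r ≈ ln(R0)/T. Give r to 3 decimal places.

0.526

R0 = Σ lx·mx = 0 + 0 + 2.596 + 0.504 + 0.252 = 3.352
Σ x·lx·mx = 7.712; T = 7.712/3.352 = 2.30072…
r ≈ ln(R0)/T = ln(3.352)/2.30072… = 0.52573… → 0.526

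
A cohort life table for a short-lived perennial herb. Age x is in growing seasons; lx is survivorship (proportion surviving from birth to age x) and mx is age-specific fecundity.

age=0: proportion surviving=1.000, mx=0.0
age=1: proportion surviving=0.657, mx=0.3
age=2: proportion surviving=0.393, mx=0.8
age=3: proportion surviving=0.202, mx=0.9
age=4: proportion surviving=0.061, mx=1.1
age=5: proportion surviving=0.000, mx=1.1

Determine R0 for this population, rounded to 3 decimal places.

lx·mx by age: 0, 0.1971, 0.3144, 0.1818, 0.0671, 0
R0 = Σ lx·mx = 0.7604 → 0.760

0.760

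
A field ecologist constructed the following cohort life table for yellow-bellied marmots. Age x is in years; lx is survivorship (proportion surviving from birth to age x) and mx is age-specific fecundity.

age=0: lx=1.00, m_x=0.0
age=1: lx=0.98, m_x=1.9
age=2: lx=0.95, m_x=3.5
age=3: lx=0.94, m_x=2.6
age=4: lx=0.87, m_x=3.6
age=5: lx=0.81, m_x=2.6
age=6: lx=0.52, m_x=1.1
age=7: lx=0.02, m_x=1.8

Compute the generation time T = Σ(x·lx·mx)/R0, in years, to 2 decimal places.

lx·mx: 0, 1.862, 3.325, 2.444, 3.132, 2.106, 0.572, 0.036 → R0 = 13.477
x·lx·mx: 0, 1.862, 6.65, 7.332, 12.528, 10.53, 3.432, 0.252 → Σ = 42.586
T = 42.586 / 13.477 = 3.159902… → 3.16

3.16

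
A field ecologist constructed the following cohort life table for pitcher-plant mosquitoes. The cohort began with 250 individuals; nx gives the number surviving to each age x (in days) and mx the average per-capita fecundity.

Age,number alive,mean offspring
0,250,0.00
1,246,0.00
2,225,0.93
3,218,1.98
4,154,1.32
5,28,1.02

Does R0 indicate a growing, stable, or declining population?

lx = nx/n0 = nx/250: 1, 0.984, 0.9, 0.872, 0.616, 0.112
R0 = Σ lx·mx = 0 + 0 + 0.837 + 1.72656 + 0.81312 + 0.11424 = 3.49092
R0 > 1, so the population is growing.

growing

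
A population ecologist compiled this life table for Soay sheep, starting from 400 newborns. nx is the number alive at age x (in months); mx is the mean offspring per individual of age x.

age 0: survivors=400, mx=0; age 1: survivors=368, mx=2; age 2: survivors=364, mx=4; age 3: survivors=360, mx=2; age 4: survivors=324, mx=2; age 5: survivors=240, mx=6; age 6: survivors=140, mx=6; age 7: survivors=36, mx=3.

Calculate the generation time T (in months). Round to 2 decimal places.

lx = nx/n0 = nx/400: 1, 0.92, 0.91, 0.9, 0.81, 0.6, 0.35, 0.09
lx·mx: 0, 1.84, 3.64, 1.8, 1.62, 3.6, 2.1, 0.27 → R0 = 14.87
x·lx·mx: 0, 1.84, 7.28, 5.4, 6.48, 18, 12.6, 1.89 → Σ = 53.49
T = 53.49 / 14.87 = 3.597176… → 3.60

3.60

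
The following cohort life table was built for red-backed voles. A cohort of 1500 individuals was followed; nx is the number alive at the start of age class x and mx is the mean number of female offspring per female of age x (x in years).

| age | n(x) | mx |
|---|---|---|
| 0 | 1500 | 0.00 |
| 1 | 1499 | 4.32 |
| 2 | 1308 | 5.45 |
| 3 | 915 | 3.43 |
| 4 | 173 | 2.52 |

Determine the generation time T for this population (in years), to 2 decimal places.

1.86

lx = nx/n0 = nx/1500: 1, 0.99933…, 0.872, 0.61, 0.11533…
lx·mx: 0, 4.31712…, 4.7524, 2.0923, 0.29064… → R0 = 11.45246…
x·lx·mx: 0, 4.31712…, 9.5048, 6.2769, 1.16256… → Σ = 21.26138…
T = 21.26138… / 11.45246… = 1.85649… → 1.86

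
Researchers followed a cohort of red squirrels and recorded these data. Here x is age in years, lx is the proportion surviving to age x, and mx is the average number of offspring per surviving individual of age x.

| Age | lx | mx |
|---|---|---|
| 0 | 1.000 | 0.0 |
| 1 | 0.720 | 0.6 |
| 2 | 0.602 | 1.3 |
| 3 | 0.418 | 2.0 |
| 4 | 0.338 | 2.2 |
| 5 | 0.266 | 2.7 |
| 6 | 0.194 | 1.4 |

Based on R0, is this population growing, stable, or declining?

R0 = Σ lx·mx = 0 + 0.432 + 0.7826 + 0.836 + 0.7436 + 0.7182 + 0.2716 = 3.784
R0 > 1, so the population is growing.

growing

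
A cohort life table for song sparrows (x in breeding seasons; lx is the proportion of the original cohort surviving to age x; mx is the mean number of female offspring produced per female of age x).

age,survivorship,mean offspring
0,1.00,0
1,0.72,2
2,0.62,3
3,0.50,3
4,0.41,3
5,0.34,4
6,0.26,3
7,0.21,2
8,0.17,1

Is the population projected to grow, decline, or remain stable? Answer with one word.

R0 = Σ lx·mx = 0 + 1.44 + 1.86 + 1.5 + 1.23 + 1.36 + 0.78 + 0.42 + 0.17 = 8.76
R0 > 1, so the population is growing.

growing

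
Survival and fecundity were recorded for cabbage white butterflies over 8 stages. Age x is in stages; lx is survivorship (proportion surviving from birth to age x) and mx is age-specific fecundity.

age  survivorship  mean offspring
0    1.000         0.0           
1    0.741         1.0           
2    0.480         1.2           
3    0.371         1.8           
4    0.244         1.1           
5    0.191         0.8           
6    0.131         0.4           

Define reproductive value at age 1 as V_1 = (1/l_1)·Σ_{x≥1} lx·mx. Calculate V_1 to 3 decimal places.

3.318

lx·mx for x ≥ 1: 0.741, 0.576, 0.6678, 0.2684, 0.1528, 0.0524 → sum = 2.4584
V_1 = 2.4584 / l_1 = 2.4584 / 0.741 = 3.317679… → 3.318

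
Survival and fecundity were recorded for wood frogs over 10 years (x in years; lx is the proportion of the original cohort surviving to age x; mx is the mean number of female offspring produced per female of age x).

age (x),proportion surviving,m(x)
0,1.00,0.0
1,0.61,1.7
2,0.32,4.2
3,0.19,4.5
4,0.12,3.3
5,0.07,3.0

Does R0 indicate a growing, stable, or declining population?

R0 = Σ lx·mx = 0 + 1.037 + 1.344 + 0.855 + 0.396 + 0.21 = 3.842
R0 > 1, so the population is growing.

growing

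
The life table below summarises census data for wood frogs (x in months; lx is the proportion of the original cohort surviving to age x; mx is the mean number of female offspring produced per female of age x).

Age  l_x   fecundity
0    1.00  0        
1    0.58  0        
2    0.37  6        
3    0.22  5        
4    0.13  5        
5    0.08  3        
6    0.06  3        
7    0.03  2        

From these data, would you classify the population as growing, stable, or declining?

growing

R0 = Σ lx·mx = 0 + 0 + 2.22 + 1.1 + 0.65 + 0.24 + 0.18 + 0.06 = 4.45
R0 > 1, so the population is growing.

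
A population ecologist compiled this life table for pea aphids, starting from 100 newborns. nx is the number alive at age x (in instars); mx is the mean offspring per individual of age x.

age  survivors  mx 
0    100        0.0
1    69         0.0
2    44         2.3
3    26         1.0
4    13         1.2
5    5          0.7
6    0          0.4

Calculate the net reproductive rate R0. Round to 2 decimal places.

1.46

lx = nx/n0 = nx/100: 1, 0.69, 0.44, 0.26, 0.13, 0.05, 0
lx·mx by age: 0, 0, 1.012, 0.26, 0.156, 0.035, 0
R0 = Σ lx·mx = 1.463 → 1.46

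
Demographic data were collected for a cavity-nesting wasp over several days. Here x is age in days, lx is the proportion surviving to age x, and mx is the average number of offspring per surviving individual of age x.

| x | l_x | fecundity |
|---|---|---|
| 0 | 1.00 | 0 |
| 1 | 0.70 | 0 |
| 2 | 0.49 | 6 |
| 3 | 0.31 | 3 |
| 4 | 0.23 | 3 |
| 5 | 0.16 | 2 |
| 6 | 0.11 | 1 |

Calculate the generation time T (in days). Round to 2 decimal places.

lx·mx: 0, 0, 2.94, 0.93, 0.69, 0.32, 0.11 → R0 = 4.99
x·lx·mx: 0, 0, 5.88, 2.79, 2.76, 1.6, 0.66 → Σ = 13.69
T = 13.69 / 4.99 = 2.743487… → 2.74

2.74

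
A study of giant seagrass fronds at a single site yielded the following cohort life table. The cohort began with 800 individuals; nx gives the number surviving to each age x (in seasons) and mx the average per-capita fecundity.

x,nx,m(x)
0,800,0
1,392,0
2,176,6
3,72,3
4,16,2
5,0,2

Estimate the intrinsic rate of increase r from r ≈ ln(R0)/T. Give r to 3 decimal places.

0.221

lx = nx/n0 = nx/800: 1, 0.49, 0.22, 0.09, 0.02, 0
R0 = Σ lx·mx = 0 + 0 + 1.32 + 0.27 + 0.04 + 0 = 1.63
Σ x·lx·mx = 3.61; T = 3.61/1.63 = 2.21472…
r ≈ ln(R0)/T = ln(1.63)/2.21472… = 0.22061… → 0.221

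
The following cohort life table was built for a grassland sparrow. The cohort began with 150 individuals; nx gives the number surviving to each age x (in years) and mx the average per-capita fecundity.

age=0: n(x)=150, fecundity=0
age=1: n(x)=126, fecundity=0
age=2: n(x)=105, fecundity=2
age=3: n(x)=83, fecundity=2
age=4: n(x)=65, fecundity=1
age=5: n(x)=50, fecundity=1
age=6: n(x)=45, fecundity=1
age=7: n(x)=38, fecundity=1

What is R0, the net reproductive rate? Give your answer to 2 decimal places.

lx = nx/n0 = nx/150: 1, 0.84, 0.7, 0.55333…, 0.43333…, 0.33333…, 0.3, 0.25333…
lx·mx by age: 0, 0, 1.4, 1.106667…, 0.433333…, 0.333333…, 0.3, 0.253333…
R0 = Σ lx·mx = 3.826667… → 3.83

3.83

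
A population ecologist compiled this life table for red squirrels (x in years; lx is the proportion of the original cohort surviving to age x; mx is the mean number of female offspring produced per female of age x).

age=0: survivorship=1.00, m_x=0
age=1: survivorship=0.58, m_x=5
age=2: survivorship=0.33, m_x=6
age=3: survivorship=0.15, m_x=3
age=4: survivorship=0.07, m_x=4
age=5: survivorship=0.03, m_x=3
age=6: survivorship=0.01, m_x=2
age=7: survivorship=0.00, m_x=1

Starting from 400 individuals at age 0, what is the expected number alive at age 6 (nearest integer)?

Expected survivors = N0 · l_6 = 400 × 0.01 = 4 → 4

4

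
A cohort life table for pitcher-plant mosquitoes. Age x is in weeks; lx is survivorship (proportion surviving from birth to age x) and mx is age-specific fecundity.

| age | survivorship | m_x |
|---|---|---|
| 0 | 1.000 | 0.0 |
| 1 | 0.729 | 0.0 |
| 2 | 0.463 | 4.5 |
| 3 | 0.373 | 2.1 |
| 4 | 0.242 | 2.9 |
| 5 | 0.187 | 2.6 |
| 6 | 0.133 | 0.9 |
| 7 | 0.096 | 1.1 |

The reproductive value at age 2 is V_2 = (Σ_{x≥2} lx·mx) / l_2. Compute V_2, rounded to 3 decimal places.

9.244

lx·mx for x ≥ 2: 2.0835, 0.7833, 0.7018, 0.4862, 0.1197, 0.1056 → sum = 4.2801
V_2 = 4.2801 / l_2 = 4.2801 / 0.463 = 9.244276… → 9.244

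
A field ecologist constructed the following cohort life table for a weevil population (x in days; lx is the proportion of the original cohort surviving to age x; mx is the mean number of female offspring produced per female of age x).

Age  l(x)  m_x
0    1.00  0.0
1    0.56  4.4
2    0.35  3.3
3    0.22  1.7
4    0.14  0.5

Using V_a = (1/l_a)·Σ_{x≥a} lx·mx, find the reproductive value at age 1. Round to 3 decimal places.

lx·mx for x ≥ 1: 2.464, 1.155, 0.374, 0.07 → sum = 4.063
V_1 = 4.063 / l_1 = 4.063 / 0.56 = 7.255357… → 7.255

7.255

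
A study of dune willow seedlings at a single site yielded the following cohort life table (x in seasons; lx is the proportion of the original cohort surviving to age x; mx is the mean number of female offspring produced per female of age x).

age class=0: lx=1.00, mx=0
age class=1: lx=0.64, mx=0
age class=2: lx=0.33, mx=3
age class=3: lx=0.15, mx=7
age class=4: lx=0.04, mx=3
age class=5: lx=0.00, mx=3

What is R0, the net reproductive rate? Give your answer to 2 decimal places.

2.16

lx·mx by age: 0, 0, 0.99, 1.05, 0.12, 0
R0 = Σ lx·mx = 2.16 → 2.16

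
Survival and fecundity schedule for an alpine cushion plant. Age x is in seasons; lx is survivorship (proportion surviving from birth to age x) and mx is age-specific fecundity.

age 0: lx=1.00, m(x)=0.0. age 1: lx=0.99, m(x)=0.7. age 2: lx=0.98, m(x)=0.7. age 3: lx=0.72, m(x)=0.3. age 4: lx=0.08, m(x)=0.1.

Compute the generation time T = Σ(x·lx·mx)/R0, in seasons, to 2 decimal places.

lx·mx: 0, 0.693, 0.686, 0.216, 0.008 → R0 = 1.603
x·lx·mx: 0, 0.693, 1.372, 0.648, 0.032 → Σ = 2.745
T = 2.745 / 1.603 = 1.712414… → 1.71

1.71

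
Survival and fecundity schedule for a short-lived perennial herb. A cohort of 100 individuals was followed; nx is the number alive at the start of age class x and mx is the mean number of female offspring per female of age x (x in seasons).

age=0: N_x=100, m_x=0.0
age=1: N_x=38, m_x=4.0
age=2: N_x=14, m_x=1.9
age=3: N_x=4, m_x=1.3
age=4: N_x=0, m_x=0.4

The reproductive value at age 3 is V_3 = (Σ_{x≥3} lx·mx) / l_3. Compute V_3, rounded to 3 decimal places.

lx = nx/n0 = nx/100: 1, 0.38, 0.14, 0.04, 0
lx·mx for x ≥ 3: 0.052, 0 → sum = 0.052
V_3 = 0.052 / l_3 = 0.052 / 0.04 = 1.3 → 1.300

1.300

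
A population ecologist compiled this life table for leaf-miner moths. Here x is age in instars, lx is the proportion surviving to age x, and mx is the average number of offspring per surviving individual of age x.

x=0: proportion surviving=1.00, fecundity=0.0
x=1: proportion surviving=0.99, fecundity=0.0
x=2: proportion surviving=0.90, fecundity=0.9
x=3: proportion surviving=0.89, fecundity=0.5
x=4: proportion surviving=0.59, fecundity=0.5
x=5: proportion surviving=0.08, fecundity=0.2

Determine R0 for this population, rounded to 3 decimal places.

1.566

lx·mx by age: 0, 0, 0.81, 0.445, 0.295, 0.016
R0 = Σ lx·mx = 1.566 → 1.566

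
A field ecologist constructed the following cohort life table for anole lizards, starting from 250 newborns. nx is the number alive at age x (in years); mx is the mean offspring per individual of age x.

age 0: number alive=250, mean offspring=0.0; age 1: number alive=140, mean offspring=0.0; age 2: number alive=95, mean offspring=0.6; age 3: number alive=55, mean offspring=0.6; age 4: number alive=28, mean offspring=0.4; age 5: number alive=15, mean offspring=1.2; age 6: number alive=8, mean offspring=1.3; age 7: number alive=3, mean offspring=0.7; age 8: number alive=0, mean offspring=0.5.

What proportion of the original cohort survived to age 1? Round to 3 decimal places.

0.560

l_1 = n_1/n_0 = 140/250 = 0.56 → 0.560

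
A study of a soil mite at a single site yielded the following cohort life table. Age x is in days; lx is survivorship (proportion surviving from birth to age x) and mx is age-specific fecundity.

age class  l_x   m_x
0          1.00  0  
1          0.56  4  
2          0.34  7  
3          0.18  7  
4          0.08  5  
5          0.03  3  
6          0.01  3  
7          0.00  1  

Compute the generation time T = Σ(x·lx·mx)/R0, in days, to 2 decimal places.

2.03

lx·mx: 0, 2.24, 2.38, 1.26, 0.4, 0.09, 0.03, 0 → R0 = 6.4
x·lx·mx: 0, 2.24, 4.76, 3.78, 1.6, 0.45, 0.18, 0 → Σ = 13.01
T = 13.01 / 6.4 = 2.032813… → 2.03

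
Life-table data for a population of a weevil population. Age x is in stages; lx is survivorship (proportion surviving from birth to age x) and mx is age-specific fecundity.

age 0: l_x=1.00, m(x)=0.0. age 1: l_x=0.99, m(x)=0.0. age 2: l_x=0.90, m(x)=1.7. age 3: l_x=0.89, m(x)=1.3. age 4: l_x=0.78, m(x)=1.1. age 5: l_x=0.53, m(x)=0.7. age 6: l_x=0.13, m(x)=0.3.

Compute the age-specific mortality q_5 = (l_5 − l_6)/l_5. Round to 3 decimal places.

q_5 = (l_5 − l_6) / l_5 = (0.53 − 0.13) / 0.53
     = 0.4 / 0.53 = 0.754717… → 0.755

0.755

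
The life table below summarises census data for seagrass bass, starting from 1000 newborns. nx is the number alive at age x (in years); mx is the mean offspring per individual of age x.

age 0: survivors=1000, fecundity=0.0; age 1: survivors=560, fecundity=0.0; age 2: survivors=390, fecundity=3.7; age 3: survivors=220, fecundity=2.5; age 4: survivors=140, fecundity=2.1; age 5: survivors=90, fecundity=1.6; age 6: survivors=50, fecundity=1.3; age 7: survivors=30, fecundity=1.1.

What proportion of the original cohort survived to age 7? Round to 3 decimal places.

0.030

l_7 = n_7/n_0 = 30/1000 = 0.03 → 0.030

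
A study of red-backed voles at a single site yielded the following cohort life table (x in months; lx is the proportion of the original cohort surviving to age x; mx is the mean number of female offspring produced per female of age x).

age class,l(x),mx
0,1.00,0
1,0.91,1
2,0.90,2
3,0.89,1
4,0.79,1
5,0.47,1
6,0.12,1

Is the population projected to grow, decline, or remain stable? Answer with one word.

growing

R0 = Σ lx·mx = 0 + 0.91 + 1.8 + 0.89 + 0.79 + 0.47 + 0.12 = 4.98
R0 > 1, so the population is growing.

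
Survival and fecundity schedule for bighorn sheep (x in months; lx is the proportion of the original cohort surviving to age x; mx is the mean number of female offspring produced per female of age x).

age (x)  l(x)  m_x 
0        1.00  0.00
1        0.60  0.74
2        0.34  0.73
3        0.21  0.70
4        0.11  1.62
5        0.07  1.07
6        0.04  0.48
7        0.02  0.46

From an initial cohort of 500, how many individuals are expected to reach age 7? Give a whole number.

10

Expected survivors = N0 · l_7 = 500 × 0.02 = 10 → 10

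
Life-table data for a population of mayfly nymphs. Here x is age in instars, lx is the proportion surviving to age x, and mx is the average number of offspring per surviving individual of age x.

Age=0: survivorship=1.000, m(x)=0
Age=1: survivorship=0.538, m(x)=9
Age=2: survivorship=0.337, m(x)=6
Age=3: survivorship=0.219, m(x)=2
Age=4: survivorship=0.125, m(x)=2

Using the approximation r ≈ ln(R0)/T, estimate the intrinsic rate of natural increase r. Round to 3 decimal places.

1.363

R0 = Σ lx·mx = 0 + 4.842 + 2.022 + 0.438 + 0.25 = 7.552
Σ x·lx·mx = 11.2; T = 11.2/7.552 = 1.48305…
r ≈ ln(R0)/T = ln(7.552)/1.48305… = 1.36328… → 1.363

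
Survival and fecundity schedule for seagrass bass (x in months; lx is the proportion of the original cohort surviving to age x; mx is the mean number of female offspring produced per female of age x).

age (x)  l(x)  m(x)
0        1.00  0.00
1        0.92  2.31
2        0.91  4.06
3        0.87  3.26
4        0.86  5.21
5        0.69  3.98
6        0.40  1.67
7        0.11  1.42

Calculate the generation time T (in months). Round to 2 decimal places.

3.28

lx·mx: 0, 2.1252, 3.6946, 2.8362, 4.4806, 2.7462, 0.668, 0.1562 → R0 = 16.707
x·lx·mx: 0, 2.1252, 7.3892, 8.5086, 17.9224, 13.731, 4.008, 1.0934 → Σ = 54.7778
T = 54.7778 / 16.707 = 3.278733… → 3.28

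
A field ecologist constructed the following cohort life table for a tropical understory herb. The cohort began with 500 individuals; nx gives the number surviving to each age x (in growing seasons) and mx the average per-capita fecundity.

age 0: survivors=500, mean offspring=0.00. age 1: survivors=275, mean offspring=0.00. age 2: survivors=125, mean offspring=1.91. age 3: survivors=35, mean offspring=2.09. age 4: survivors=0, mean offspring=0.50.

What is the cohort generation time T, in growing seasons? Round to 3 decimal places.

lx = nx/n0 = nx/500: 1, 0.55, 0.25, 0.07, 0
lx·mx: 0, 0, 0.4775, 0.1463, 0 → R0 = 0.6238
x·lx·mx: 0, 0, 0.955, 0.4389, 0 → Σ = 1.3939
T = 1.3939 / 0.6238 = 2.23453… → 2.235

2.235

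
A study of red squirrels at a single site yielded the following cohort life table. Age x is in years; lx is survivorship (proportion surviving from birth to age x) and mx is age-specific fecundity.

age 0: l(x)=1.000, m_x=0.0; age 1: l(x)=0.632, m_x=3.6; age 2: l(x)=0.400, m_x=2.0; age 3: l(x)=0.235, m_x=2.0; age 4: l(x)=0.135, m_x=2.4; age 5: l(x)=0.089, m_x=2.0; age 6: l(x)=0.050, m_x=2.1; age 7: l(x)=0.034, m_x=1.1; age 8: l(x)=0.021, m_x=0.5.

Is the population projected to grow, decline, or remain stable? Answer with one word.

growing

R0 = Σ lx·mx = 0 + 2.2752 + 0.8 + 0.47 + 0.324 + 0.178 + 0.105 + 0.0374 + 0.0105 = 4.2001
R0 > 1, so the population is growing.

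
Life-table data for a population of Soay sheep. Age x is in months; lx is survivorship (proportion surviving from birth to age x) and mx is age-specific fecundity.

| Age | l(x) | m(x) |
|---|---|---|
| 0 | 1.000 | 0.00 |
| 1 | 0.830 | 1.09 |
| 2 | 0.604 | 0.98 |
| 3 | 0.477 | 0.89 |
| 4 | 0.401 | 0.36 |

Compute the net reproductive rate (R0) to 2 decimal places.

2.07

lx·mx by age: 0, 0.9047, 0.59192, 0.42453, 0.14436
R0 = Σ lx·mx = 2.06551 → 2.07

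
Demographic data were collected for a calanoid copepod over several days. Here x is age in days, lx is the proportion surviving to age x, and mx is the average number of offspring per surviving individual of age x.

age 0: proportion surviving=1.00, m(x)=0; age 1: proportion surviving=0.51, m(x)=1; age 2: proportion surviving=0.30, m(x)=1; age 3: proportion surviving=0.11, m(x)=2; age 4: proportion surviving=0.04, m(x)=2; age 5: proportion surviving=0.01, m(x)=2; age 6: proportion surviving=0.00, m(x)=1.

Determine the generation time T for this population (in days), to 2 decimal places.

lx·mx: 0, 0.51, 0.3, 0.22, 0.08, 0.02, 0 → R0 = 1.13
x·lx·mx: 0, 0.51, 0.6, 0.66, 0.32, 0.1, 0 → Σ = 2.19
T = 2.19 / 1.13 = 1.938053… → 1.94

1.94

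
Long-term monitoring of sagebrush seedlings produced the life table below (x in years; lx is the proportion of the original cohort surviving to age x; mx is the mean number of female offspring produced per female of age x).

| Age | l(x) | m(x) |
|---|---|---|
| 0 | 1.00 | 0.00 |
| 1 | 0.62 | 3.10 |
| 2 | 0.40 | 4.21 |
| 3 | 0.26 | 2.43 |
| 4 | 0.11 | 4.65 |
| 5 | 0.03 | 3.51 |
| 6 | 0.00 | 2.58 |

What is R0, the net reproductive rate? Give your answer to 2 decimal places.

4.85

lx·mx by age: 0, 1.922, 1.684, 0.6318, 0.5115, 0.1053, 0
R0 = Σ lx·mx = 4.8546 → 4.85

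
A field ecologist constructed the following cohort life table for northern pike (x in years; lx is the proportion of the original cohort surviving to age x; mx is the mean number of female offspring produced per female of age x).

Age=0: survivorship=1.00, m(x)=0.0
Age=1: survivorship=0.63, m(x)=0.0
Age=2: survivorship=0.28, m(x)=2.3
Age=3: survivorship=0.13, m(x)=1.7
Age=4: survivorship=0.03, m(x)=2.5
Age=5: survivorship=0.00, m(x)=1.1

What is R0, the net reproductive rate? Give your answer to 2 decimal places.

0.94

lx·mx by age: 0, 0, 0.644, 0.221, 0.075, 0
R0 = Σ lx·mx = 0.94 → 0.94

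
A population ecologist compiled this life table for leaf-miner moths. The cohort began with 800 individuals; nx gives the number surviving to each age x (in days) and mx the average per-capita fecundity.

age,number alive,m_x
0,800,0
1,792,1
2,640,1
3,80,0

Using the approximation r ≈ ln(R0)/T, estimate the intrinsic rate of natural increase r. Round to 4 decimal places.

0.4024

lx = nx/n0 = nx/800: 1, 0.99, 0.8, 0.1
R0 = Σ lx·mx = 0 + 0.99 + 0.8 + 0 = 1.79
Σ x·lx·mx = 2.59; T = 2.59/1.79 = 1.44693…
r ≈ ln(R0)/T = ln(1.79)/1.44693… = 0.402381… → 0.4024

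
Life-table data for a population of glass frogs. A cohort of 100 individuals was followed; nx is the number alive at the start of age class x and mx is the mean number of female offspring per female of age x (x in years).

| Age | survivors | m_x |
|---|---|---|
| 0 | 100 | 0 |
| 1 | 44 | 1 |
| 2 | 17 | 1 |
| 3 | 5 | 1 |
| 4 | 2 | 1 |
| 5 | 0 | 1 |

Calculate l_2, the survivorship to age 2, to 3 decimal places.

0.170

l_2 = n_2/n_0 = 17/100 = 0.17 → 0.170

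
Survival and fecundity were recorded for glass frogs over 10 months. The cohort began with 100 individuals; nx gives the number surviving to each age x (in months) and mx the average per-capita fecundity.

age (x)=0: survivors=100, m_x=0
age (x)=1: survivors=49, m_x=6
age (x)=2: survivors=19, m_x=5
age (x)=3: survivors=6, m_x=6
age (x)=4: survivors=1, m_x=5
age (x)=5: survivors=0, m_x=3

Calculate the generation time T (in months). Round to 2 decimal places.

1.42

lx = nx/n0 = nx/100: 1, 0.49, 0.19, 0.06, 0.01, 0
lx·mx: 0, 2.94, 0.95, 0.36, 0.05, 0 → R0 = 4.3
x·lx·mx: 0, 2.94, 1.9, 1.08, 0.2, 0 → Σ = 6.12
T = 6.12 / 4.3 = 1.423256… → 1.42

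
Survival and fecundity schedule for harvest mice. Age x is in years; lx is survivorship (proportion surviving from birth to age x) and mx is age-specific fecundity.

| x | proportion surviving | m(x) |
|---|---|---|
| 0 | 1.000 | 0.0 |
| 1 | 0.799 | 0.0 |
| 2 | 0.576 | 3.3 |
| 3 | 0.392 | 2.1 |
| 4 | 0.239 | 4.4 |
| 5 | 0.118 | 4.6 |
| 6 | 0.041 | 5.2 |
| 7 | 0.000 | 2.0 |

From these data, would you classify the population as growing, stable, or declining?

growing

R0 = Σ lx·mx = 0 + 0 + 1.9008 + 0.8232 + 1.0516 + 0.5428 + 0.2132 + 0 = 4.5316
R0 > 1, so the population is growing.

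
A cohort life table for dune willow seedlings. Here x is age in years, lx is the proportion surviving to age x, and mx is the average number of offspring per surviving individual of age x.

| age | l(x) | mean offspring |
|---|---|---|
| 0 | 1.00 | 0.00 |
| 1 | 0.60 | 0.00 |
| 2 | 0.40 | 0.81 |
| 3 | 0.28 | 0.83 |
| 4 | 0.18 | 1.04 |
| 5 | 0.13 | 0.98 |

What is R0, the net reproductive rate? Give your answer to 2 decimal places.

0.87

lx·mx by age: 0, 0, 0.324, 0.2324, 0.1872, 0.1274
R0 = Σ lx·mx = 0.871 → 0.87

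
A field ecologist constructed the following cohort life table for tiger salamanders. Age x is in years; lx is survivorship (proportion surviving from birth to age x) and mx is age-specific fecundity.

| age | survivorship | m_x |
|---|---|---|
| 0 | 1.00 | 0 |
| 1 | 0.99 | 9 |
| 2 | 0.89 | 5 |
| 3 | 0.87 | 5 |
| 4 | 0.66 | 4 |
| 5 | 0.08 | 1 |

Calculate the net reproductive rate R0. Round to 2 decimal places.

lx·mx by age: 0, 8.91, 4.45, 4.35, 2.64, 0.08
R0 = Σ lx·mx = 20.43 → 20.43

20.43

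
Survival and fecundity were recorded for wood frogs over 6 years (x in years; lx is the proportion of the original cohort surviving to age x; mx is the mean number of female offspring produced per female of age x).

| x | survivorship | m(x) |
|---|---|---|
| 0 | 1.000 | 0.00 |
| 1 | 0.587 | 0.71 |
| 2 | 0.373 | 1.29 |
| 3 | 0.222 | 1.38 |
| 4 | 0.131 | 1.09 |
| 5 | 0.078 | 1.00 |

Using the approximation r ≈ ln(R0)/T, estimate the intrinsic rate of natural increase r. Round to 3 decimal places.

R0 = Σ lx·mx = 0 + 0.41677 + 0.48117 + 0.30636 + 0.14279 + 0.078 = 1.42509
Σ x·lx·mx = 3.25935; T = 3.25935/1.42509 = 2.28712…
r ≈ ln(R0)/T = ln(1.42509)/2.28712… = 0.15488… → 0.155

0.155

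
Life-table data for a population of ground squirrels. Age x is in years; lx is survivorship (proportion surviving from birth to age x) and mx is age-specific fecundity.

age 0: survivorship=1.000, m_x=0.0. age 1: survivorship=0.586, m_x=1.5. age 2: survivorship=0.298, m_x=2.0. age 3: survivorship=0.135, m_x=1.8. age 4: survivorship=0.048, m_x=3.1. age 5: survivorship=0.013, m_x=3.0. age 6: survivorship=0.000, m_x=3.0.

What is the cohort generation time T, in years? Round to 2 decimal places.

lx·mx: 0, 0.879, 0.596, 0.243, 0.1488, 0.039, 0 → R0 = 1.9058
x·lx·mx: 0, 0.879, 1.192, 0.729, 0.5952, 0.195, 0 → Σ = 3.5902
T = 3.5902 / 1.9058 = 1.883828… → 1.88

1.88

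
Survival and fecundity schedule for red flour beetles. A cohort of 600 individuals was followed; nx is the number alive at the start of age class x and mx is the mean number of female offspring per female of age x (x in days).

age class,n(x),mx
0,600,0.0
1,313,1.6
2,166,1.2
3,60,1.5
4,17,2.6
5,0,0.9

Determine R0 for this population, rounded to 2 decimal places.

lx = nx/n0 = nx/600: 1, 0.52167…, 0.27667…, 0.1, 0.02833…, 0
lx·mx by age: 0, 0.834667…, 0.332…, 0.15, 0.073667…, 0
R0 = Σ lx·mx = 1.390333… → 1.39

1.39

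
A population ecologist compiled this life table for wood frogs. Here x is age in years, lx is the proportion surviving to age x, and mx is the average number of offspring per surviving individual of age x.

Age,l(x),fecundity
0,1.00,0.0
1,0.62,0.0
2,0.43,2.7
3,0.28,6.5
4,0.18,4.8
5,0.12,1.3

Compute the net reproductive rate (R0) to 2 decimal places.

lx·mx by age: 0, 0, 1.161, 1.82, 0.864, 0.156
R0 = Σ lx·mx = 4.001 → 4.00

4.00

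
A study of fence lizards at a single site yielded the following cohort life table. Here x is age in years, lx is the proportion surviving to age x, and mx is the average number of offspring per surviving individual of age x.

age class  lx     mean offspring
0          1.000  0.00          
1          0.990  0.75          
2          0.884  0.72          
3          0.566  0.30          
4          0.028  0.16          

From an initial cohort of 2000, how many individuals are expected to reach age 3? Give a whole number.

1132

Expected survivors = N0 · l_3 = 2000 × 0.566 = 1132 → 1132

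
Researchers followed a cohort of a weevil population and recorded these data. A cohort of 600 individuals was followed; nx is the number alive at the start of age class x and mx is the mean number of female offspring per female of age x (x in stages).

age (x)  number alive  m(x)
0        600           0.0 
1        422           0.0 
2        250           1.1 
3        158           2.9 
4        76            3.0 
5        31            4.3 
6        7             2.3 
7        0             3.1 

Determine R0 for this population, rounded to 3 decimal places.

1.851

lx = nx/n0 = nx/600: 1, 0.70333…, 0.41667…, 0.26333…, 0.12667…, 0.05167…, 0.01167…, 0
lx·mx by age: 0, 0, 0.458333…, 0.763667…, 0.38…, 0.222167…, 0.026833…, 0
R0 = Σ lx·mx = 1.851… → 1.851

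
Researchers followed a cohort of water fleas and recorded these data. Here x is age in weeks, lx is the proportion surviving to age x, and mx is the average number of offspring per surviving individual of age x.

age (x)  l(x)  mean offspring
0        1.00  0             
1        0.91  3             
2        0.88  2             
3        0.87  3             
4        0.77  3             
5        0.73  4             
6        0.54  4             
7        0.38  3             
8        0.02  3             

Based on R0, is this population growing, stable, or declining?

R0 = Σ lx·mx = 0 + 2.73 + 1.76 + 2.61 + 2.31 + 2.92 + 2.16 + 1.14 + 0.06 = 15.69
R0 > 1, so the population is growing.

growing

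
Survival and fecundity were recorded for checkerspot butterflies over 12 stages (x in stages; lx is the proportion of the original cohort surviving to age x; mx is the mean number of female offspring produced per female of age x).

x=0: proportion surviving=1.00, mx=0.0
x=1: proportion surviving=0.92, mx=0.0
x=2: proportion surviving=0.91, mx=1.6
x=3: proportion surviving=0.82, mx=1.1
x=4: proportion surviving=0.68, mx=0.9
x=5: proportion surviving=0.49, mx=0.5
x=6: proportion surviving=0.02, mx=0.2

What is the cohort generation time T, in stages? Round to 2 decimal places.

2.89

lx·mx: 0, 0, 1.456, 0.902, 0.612, 0.245, 0.004 → R0 = 3.219
x·lx·mx: 0, 0, 2.912, 2.706, 2.448, 1.225, 0.024 → Σ = 9.315
T = 9.315 / 3.219 = 2.893756… → 2.89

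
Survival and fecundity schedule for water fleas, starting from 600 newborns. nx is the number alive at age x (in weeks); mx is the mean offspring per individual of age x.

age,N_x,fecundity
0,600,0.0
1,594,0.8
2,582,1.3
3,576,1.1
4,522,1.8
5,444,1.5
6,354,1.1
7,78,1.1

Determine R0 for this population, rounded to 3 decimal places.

6.577

lx = nx/n0 = nx/600: 1, 0.99, 0.97, 0.96, 0.87, 0.74, 0.59, 0.13
lx·mx by age: 0, 0.792, 1.261, 1.056, 1.566, 1.11, 0.649, 0.143
R0 = Σ lx·mx = 6.577 → 6.577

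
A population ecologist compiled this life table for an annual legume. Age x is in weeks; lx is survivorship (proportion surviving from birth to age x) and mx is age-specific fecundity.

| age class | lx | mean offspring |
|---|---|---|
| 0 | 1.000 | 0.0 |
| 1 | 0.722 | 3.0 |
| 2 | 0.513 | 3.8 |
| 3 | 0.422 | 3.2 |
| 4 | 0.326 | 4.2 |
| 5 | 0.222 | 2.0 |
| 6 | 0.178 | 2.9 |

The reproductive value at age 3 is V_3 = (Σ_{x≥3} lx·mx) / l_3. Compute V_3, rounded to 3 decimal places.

lx·mx for x ≥ 3: 1.3504, 1.3692, 0.444, 0.5162 → sum = 3.6798
V_3 = 3.6798 / l_3 = 3.6798 / 0.422 = 8.719905… → 8.720

8.720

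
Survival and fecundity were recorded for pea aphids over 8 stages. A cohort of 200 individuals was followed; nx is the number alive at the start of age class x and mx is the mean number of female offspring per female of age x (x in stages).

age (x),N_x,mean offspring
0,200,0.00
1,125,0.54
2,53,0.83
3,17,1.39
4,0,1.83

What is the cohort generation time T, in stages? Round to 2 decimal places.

lx = nx/n0 = nx/200: 1, 0.625, 0.265, 0.085, 0
lx·mx: 0, 0.3375, 0.21995, 0.11815, 0 → R0 = 0.6756
x·lx·mx: 0, 0.3375, 0.4399, 0.35445, 0 → Σ = 1.13185
T = 1.13185 / 0.6756 = 1.675326… → 1.68

1.68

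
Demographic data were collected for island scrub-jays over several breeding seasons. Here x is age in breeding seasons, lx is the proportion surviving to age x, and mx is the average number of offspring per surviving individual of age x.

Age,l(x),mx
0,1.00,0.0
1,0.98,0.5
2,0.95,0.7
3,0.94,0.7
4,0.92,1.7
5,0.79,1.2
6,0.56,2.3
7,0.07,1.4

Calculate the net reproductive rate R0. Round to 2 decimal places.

5.71

lx·mx by age: 0, 0.49, 0.665, 0.658, 1.564, 0.948, 1.288, 0.098
R0 = Σ lx·mx = 5.711 → 5.71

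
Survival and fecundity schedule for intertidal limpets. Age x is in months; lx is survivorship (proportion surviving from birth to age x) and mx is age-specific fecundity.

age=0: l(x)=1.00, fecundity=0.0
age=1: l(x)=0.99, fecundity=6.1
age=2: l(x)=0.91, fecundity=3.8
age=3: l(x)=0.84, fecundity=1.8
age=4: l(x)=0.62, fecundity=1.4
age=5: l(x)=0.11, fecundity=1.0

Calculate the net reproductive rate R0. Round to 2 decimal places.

11.99

lx·mx by age: 0, 6.039, 3.458, 1.512, 0.868, 0.11
R0 = Σ lx·mx = 11.987 → 11.99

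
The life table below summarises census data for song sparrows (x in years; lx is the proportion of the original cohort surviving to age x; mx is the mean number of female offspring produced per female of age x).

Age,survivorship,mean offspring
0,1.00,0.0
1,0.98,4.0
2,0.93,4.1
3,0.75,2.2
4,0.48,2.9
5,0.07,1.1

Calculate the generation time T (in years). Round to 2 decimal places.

lx·mx: 0, 3.92, 3.813, 1.65, 1.392, 0.077 → R0 = 10.852
x·lx·mx: 0, 3.92, 7.626, 4.95, 5.568, 0.385 → Σ = 22.449
T = 22.449 / 10.852 = 2.068651… → 2.07

2.07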